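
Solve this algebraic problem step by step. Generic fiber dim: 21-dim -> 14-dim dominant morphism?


dim(fiber)=dim(X)-dim(Y)=21-14=7


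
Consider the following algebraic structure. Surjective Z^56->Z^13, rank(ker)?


rank(ker) = 56-13 = 43


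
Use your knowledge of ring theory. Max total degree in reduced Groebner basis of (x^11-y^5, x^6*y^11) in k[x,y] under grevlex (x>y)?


LT(f1)=x^11, LT(f2)=x^6y^11, lcm=x^11y^11
S(f1,f2) = y^11*f1 - x^5*f2 = -y^16
Reduced GB = {f1, f2, y^16}; degrees 11, 17, 16
Max = 17


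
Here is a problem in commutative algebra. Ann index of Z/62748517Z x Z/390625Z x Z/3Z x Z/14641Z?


Exponent = lcm of the cyclic orders; pairwise coprime => product.
13^7*5^8*3^1*11^4=62748517*390625*3*14641=1076602778199609375


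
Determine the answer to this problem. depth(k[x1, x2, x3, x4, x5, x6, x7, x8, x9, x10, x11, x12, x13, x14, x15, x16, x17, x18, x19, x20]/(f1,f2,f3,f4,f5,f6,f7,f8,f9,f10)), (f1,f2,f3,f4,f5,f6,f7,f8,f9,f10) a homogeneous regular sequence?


depth(R)=20
depth(R/I)=20-10=10


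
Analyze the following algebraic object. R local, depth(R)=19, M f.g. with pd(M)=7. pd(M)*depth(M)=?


pd+depth=19
depth=19-7=12
pd*depth=7*12=84


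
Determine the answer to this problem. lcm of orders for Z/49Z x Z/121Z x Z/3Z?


Exponent = lcm of the cyclic orders; pairwise coprime => product.
7^2*11^2*3^1=49*121*3=17787


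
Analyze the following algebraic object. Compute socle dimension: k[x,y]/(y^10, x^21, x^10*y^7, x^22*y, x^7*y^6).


Socle = ann(m) = span of standard monomials u with x*u, y*u in I (staircase corners).
Redundant generators: x^10*y^7, x^22*y
Minimal generators: x^21, x^7*y^6, y^10
Corners: x^6y^9, x^20y^5
Socle dim=2


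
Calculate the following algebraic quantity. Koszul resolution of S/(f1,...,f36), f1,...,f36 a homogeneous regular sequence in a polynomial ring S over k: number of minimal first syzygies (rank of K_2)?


Regular sequence => Koszul complex is the minimal free resolution.
Syz_1 minimally generated by Koszul relations f_i*e_j - f_j*e_i (i<j): mu(Syz_1) = beta_2 = C(m,2) = m(m-1)/2
m=36
36*35/2 = 630


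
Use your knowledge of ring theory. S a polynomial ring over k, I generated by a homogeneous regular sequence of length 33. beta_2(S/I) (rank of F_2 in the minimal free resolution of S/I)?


Regular sequence => Koszul complex is the minimal free resolution.
Syz_1 minimally generated by Koszul relations f_i*e_j - f_j*e_i (i<j): mu(Syz_1) = beta_2 = C(m,2) = m(m-1)/2
m=33
33*32/2 = 528


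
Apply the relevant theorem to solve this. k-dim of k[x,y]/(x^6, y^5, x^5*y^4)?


k[x,y]/I, I = (x^6, y^5, x^5*y^4)
Rect: 6x5=30. Corner: (6-5)x(5-4)=1.
dim = 30-1 = 29


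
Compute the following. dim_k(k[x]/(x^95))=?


Basis: 1,x,...,x^94
dim=95


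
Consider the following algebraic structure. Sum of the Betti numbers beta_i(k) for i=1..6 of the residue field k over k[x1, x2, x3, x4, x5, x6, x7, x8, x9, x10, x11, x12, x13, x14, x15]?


Koszul resolution: beta_i(k)=C(n,i), n=15
C(15,1)=15, C(15,2)=105, C(15,3)=455, C(15,4)=1365, C(15,5)=3003, C(15,6)=5005
Sum=9948


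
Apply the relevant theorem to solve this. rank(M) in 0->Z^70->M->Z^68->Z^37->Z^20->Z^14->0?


Alt sum=0:
(-1)^0*70 + (-1)^1*? + (-1)^2*68 + (-1)^3*37 + (-1)^4*20 + (-1)^5*14=0
rank(M)=107


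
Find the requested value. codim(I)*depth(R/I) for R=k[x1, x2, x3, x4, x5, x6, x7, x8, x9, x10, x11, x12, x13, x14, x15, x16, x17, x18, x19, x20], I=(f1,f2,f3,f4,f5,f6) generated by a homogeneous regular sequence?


codim=6, depth=dim(R/I)=20-6=14
Product=6*14=84


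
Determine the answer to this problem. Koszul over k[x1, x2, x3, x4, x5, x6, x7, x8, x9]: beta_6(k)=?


C(n,i)=C(9,6)=84


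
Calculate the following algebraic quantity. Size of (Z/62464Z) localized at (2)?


2-primary part: 62464=2^10*61
Size=2^10=1024


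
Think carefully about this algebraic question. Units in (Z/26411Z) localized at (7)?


Local ring = Z/2401Z.
phi(2401) = 7^3*(7-1) = 2058


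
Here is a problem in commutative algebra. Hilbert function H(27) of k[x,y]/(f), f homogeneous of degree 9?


H(t)=d for t>=d-1.
d=9, t=27
H(27)=9


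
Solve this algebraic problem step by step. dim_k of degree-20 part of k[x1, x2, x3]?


C(d+n-1,n-1)=C(22,2)=231


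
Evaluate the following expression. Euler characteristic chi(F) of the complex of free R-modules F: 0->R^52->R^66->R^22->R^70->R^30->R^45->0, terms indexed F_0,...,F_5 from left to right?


chi = sum (-1)^i * rank:
(-1)^0*52=52
(-1)^1*66=-66
(-1)^2*22=22
(-1)^3*70=-70
(-1)^4*30=30
(-1)^5*45=-45
chi=-77


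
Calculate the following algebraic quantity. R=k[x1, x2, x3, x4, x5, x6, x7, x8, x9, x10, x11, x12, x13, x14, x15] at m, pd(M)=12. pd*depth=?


pd+depth=15
depth=15-12=3
pd*depth=12*3=36


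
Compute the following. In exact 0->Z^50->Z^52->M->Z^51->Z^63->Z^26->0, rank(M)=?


Alt sum=0:
(-1)^0*50 + (-1)^1*52 + (-1)^2*? + (-1)^3*51 + (-1)^4*63 + (-1)^5*26=0
rank(M)=16


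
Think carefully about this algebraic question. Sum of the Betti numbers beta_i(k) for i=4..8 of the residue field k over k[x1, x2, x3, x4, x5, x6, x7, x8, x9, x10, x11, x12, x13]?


Koszul resolution: beta_i(k)=C(n,i), n=13
C(13,4)=715, C(13,5)=1287, C(13,6)=1716, C(13,7)=1716, C(13,8)=1287
Sum=6721


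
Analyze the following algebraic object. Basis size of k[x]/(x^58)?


Basis: 1,x,...,x^57
dim=58


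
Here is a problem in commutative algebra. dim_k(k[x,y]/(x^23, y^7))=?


Basis: x^i*y^j, i<23, j<7
23*7=161


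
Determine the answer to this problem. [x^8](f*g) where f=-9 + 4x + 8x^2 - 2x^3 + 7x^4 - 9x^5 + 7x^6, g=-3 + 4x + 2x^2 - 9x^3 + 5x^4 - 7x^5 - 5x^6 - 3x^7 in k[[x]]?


[x^8] = sum a_i*b_j, i+j=8
  4*-3=-12
  8*-5=-40
  -2*-7=14
  7*5=35
  -9*-9=81
  7*2=14
Sum=92


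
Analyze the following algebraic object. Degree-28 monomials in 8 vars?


C(d+n-1,n-1)=C(35,7)=6724520


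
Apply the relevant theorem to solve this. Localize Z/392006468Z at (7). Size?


7-primary part: 392006468=7^8*68
Size=7^8=5764801


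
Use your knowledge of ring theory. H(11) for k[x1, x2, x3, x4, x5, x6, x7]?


C(d+n-1,n-1)=C(17,6)=12376


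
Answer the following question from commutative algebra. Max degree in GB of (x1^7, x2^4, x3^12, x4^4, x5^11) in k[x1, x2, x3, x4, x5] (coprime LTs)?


Pure powers, coprime LTs => already GB.
Degrees: 7, 4, 12, 4, 11
Max=12


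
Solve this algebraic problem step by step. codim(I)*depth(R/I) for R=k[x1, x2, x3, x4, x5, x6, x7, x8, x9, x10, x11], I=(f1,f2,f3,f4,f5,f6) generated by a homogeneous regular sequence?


codim=6, depth=dim(R/I)=11-6=5
Product=6*5=30


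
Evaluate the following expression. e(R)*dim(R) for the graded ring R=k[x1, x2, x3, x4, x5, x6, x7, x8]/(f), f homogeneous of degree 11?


e(R)=deg(f)=11, dim(R)=8-1=7
e*dim=11*7=77


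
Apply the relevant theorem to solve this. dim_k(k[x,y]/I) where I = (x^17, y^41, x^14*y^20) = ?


k[x,y]/I, I = (x^17, y^41, x^14*y^20)
Rect: 17x41=697. Corner: (17-14)x(41-20)=63.
dim = 697-63 = 634


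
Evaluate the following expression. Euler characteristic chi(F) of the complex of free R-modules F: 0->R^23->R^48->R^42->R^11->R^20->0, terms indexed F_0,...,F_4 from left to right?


chi = sum (-1)^i * rank:
(-1)^0*23=23
(-1)^1*48=-48
(-1)^2*42=42
(-1)^3*11=-11
(-1)^4*20=20
chi=26


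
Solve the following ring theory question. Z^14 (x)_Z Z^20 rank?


rank(M(x)N) = rank(M)*rank(N)
14*20 = 280


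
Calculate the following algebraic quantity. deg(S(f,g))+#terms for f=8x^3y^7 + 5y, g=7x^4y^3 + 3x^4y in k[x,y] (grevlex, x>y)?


LT(f)=8x^3y^7, LT(g)=7x^4y^3
lcm(LM)=x^4y^7
S(f,g) (scaled by 56 to clear denominators) = 7x*f - 8y^4*g = -24x^4y^5 + 35xy
2 terms, deg 9.
9+2=11


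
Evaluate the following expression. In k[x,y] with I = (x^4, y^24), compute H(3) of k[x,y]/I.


k[x,y], I = (x^4, y^24), d = 3
Need i < 4 and d-i < 24.
Range: 0 <= i <= 3.
H(3) = 4


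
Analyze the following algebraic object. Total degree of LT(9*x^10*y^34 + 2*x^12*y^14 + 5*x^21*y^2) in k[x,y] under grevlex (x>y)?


LT: 9*x^10*y^34
deg_x=10, deg_y=34
Total=10+34=44


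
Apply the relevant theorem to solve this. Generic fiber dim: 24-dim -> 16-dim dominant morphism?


dim(fiber)=dim(X)-dim(Y)=24-16=8


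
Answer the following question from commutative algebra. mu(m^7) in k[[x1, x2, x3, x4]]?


C(n+d-1,d)=C(10,7)=120


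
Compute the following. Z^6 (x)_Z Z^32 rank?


rank(M(x)N) = rank(M)*rank(N)
6*32 = 192


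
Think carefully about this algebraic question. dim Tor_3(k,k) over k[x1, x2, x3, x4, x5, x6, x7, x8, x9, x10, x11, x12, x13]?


Koszul: C(n,i)=C(13,3)=286


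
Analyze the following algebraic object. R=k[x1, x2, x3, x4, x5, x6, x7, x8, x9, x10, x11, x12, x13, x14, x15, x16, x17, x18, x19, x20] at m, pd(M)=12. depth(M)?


pd+depth=depth(R)=20
depth=20-12=8


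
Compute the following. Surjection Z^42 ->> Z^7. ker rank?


rank(ker) = 42-7 = 35


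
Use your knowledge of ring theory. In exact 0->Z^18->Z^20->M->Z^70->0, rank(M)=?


Alt sum=0:
(-1)^0*18 + (-1)^1*20 + (-1)^2*? + (-1)^3*70=0
rank(M)=72


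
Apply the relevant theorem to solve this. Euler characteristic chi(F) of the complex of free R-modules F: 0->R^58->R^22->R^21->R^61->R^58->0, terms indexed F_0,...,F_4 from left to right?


chi = sum (-1)^i * rank:
(-1)^0*58=58
(-1)^1*22=-22
(-1)^2*21=21
(-1)^3*61=-61
(-1)^4*58=58
chi=54


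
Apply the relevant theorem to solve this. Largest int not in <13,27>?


gcd(13,27)=1 => F=ab-a-b=13*27-13-27=351-40=311


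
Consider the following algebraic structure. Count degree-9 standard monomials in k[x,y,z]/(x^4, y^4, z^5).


Need i<4, j<4, k<5 with i+j+k=9.
For each i, j ranges over max(0,9-i-4)..min(3,9-i):
  i=0: j in [5,3] -> 0
  i=1: j in [4,3] -> 0
  i=2: j in [3,3] -> 1
  i=3: j in [2,3] -> 2
H(9) = 0+0+1+2 = 3


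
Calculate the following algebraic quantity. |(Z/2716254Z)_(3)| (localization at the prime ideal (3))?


3-primary part: 2716254=3^10*46
Size=3^10=59049


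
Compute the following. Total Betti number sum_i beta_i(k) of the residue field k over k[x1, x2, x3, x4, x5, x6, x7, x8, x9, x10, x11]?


Koszul resolution: beta_i(k)=C(n,i), n=11
sum_i C(11,i) = 2^11 = 2048


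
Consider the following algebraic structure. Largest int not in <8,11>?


gcd(8,11)=1 => F=ab-a-b=8*11-8-11=88-19=69


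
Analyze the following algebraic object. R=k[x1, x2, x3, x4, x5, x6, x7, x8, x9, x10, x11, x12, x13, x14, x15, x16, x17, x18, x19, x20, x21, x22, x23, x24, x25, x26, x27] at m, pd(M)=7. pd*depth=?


pd+depth=27
depth=27-7=20
pd*depth=7*20=140


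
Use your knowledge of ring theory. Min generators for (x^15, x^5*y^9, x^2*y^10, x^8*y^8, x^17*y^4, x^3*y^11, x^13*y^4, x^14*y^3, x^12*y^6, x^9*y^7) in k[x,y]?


Remove redundant (divisible by others).
x^3*y^11 redundant.
x^17*y^4 redundant.
Min: x^15, x^14*y^3, x^13*y^4, x^12*y^6, x^9*y^7, x^8*y^8, x^5*y^9, x^2*y^10
Count=8


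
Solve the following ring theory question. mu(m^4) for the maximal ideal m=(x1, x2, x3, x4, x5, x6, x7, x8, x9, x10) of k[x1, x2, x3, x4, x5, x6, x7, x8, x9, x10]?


Graded Nakayama: mu(m^d) = dim_k (m^d/m^(d+1)) = #degree-4 monomials in 10 vars
C(n+d-1,d)=C(13,4)=715


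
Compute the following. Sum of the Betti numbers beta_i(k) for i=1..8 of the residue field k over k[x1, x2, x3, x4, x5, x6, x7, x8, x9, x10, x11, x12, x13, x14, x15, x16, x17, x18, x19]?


Koszul resolution: beta_i(k)=C(n,i), n=19
C(19,1)=19, C(19,2)=171, C(19,3)=969, C(19,4)=3876, C(19,5)=11628, C(19,6)=27132, C(19,7)=50388, C(19,8)=75582
Sum=169765


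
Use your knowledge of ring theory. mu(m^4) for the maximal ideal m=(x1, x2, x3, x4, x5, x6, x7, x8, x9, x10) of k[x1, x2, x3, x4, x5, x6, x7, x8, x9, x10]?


Graded Nakayama: mu(m^d) = dim_k (m^d/m^(d+1)) = #degree-4 monomials in 10 vars
C(n+d-1,d)=C(13,4)=715


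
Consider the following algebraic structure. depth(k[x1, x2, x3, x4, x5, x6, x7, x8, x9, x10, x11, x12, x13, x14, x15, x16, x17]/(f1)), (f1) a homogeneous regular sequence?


depth(R)=17
depth(R/I)=17-1=16


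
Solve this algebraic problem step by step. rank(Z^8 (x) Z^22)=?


rank(M(x)N) = rank(M)*rank(N)
8*22 = 176


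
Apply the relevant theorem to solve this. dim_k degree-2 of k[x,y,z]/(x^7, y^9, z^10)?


Need i<7, j<9, k<10 with i+j+k=2.
For each i, j ranges over max(0,2-i-9)..min(8,2-i):
  i=0: j in [0,2] -> 3
  i=1: j in [0,1] -> 2
  i=2: j in [0,0] -> 1
H(2) = 3+2+1 = 6


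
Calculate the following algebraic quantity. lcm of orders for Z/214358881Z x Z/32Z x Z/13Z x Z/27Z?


Exponent = lcm of the cyclic orders; pairwise coprime => product.
11^8*2^5*13^1*3^3=214358881*32*13*27=2407678951392


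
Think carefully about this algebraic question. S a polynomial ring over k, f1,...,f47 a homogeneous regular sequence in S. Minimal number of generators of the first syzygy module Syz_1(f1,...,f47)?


Regular sequence => Koszul complex is the minimal free resolution.
Syz_1 minimally generated by Koszul relations f_i*e_j - f_j*e_i (i<j): mu(Syz_1) = beta_2 = C(m,2) = m(m-1)/2
m=47
47*46/2 = 1081


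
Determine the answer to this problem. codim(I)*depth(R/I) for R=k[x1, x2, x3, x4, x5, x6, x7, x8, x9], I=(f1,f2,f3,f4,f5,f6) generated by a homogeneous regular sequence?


codim=6, depth=dim(R/I)=9-6=3
Product=6*3=18


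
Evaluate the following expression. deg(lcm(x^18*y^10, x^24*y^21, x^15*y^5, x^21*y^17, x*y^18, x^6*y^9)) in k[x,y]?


lcm = componentwise max:
x: max(18,24,15,21,1,6)=24
y: max(10,21,5,17,18,9)=21
Total=24+21=45


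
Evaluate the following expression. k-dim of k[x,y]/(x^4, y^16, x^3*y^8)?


k[x,y]/I, I = (x^4, y^16, x^3*y^8)
Rect: 4x16=64. Corner: (4-3)x(16-8)=8.
dim = 64-8 = 56


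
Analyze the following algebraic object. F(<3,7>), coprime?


gcd(3,7)=1 => F=ab-a-b=3*7-3-7=21-10=11


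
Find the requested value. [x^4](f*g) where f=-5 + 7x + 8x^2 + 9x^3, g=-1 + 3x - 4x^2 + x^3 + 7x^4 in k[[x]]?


[x^4] = sum a_i*b_j, i+j=4
  -5*7=-35
  7*1=7
  8*-4=-32
  9*3=27
Sum=-33


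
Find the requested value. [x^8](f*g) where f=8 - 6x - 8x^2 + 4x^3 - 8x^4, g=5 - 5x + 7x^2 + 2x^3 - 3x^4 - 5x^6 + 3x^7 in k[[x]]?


[x^8] = sum a_i*b_j, i+j=8
  -6*3=-18
  -8*-5=40
  -8*-3=24
Sum=46


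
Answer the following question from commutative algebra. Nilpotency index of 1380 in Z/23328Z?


1380^k mod 23328:
k=1: 1380
k=2: 14832
k=3: 9504
k=4: 5184
k=5: 15552
k=6: 0
First zero at k = 6


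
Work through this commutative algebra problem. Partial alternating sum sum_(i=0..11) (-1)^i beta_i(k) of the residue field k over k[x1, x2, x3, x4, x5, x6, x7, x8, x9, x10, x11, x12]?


Koszul resolution: beta_i(k)=C(n,i), n=12
sum_(i=0..p) (-1)^i C(n,i) = (-1)^p C(n-1,p)
(-1)^11*C(11,11) = (-1)^11*1 = -1


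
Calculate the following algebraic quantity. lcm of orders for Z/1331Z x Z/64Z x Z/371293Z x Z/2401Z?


Exponent = lcm of the cyclic orders; pairwise coprime => product.
11^3*2^6*13^5*7^4=1331*64*371293*2401=75939363211712


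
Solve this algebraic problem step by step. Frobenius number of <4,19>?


gcd(4,19)=1 => F=ab-a-b=4*19-4-19=76-23=53


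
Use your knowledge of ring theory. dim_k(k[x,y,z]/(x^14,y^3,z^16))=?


Basis: x^iy^jz^k, i<14,j<3,k<16
14*3*16=672


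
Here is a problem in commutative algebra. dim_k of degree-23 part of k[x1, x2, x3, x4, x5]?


C(d+n-1,n-1)=C(27,4)=17550


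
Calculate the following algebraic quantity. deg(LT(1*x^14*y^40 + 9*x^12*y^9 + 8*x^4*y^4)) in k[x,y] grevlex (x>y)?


LT: 1*x^14*y^40
deg_x=14, deg_y=40
Total=14+40=54


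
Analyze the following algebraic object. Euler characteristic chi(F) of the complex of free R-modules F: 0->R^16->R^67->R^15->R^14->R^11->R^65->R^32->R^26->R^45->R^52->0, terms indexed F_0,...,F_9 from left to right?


chi = sum (-1)^i * rank:
(-1)^0*16=16
(-1)^1*67=-67
(-1)^2*15=15
(-1)^3*14=-14
(-1)^4*11=11
(-1)^5*65=-65
(-1)^6*32=32
(-1)^7*26=-26
(-1)^8*45=45
(-1)^9*52=-52
chi=-105


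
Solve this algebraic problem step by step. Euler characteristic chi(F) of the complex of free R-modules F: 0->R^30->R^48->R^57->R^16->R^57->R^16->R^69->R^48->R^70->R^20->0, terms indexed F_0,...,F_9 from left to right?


chi = sum (-1)^i * rank:
(-1)^0*30=30
(-1)^1*48=-48
(-1)^2*57=57
(-1)^3*16=-16
(-1)^4*57=57
(-1)^5*16=-16
(-1)^6*69=69
(-1)^7*48=-48
(-1)^8*70=70
(-1)^9*20=-20
chi=135


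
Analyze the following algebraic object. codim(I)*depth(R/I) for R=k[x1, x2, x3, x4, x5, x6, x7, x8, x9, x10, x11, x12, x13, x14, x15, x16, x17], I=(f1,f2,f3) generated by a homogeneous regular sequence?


codim=3, depth=dim(R/I)=17-3=14
Product=3*14=42


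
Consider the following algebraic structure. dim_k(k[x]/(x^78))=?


Basis: 1,x,...,x^77
dim=78


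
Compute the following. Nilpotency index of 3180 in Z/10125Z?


3180^k mod 10125:
k=1: 3180
k=2: 7650
k=3: 6750
k=4: 0
First zero at k = 4


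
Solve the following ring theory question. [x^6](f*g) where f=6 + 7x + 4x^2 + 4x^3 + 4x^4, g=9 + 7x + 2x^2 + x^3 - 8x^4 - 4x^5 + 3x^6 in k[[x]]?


[x^6] = sum a_i*b_j, i+j=6
  6*3=18
  7*-4=-28
  4*-8=-32
  4*1=4
  4*2=8
Sum=-30


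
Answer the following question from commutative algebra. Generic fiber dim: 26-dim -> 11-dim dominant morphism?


dim(fiber)=dim(X)-dim(Y)=26-11=15


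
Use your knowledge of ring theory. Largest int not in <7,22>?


gcd(7,22)=1 => F=ab-a-b=7*22-7-22=154-29=125


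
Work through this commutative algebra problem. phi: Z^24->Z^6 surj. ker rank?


rank(ker) = 24-6 = 18


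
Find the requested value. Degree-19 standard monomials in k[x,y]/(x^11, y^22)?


k[x,y], I = (x^11, y^22), d = 19
Need i < 11 and d-i < 22.
Range: 0 <= i <= 10.
H(19) = 11


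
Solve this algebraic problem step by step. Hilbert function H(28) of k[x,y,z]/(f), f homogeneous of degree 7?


C(30,2)-C(23,2)=435-253=182


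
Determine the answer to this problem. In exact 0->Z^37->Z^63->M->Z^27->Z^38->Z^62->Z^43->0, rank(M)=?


Alt sum=0:
(-1)^0*37 + (-1)^1*63 + (-1)^2*? + (-1)^3*27 + (-1)^4*38 + (-1)^5*62 + (-1)^6*43=0
rank(M)=34


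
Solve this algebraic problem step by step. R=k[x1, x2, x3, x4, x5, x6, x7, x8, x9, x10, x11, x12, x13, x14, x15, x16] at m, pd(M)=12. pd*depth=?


pd+depth=16
depth=16-12=4
pd*depth=12*4=48


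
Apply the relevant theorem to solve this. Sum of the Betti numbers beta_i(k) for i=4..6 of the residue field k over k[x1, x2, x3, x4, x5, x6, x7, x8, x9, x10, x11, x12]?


Koszul resolution: beta_i(k)=C(n,i), n=12
C(12,4)=495, C(12,5)=792, C(12,6)=924
Sum=2211


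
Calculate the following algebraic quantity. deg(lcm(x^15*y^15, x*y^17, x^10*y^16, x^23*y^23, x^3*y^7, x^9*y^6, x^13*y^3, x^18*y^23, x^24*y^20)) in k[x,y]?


lcm = componentwise max:
x: max(15,1,10,23,3,9,13,18,24)=24
y: max(15,17,16,23,7,6,3,23,20)=23
Total=24+23=47


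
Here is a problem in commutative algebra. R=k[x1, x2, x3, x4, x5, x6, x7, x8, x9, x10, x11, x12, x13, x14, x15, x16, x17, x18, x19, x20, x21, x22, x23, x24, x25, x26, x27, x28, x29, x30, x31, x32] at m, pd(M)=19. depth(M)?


pd+depth=depth(R)=32
depth=32-19=13


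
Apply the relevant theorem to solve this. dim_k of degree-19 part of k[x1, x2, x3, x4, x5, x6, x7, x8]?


C(d+n-1,n-1)=C(26,7)=657800


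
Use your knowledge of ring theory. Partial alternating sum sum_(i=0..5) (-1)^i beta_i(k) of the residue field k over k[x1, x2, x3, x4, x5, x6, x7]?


Koszul resolution: beta_i(k)=C(n,i), n=7
sum_(i=0..p) (-1)^i C(n,i) = (-1)^p C(n-1,p)
(-1)^5*C(6,5) = (-1)^5*6 = -6


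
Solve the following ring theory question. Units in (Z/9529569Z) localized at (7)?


Local ring = Z/117649Z.
phi(117649) = 7^5*(7-1) = 100842


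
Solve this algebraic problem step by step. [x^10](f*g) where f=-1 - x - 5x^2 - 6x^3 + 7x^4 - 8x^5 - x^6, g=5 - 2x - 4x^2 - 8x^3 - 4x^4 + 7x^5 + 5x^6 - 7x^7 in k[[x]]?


[x^10] = sum a_i*b_j, i+j=10
  -6*-7=42
  7*5=35
  -8*7=-56
  -1*-4=4
Sum=25


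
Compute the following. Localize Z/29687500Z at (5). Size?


5-primary part: 29687500=5^8*76
Size=5^8=390625


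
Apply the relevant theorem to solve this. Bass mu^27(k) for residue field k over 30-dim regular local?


C(n,i)=C(30,27)=4060


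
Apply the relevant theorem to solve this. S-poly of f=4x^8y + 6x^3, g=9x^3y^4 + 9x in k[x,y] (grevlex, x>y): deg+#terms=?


LT(f)=4x^8y, LT(g)=9x^3y^4
lcm(LM)=x^8y^4
S(f,g) (scaled by 36 to clear denominators) = 9y^3*f - 4x^5*g = -36x^6 + 54x^3y^3
2 terms, deg 6.
6+2=8


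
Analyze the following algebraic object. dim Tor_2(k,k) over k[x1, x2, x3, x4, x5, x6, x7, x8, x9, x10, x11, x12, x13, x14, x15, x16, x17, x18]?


Koszul: C(n,i)=C(18,2)=153


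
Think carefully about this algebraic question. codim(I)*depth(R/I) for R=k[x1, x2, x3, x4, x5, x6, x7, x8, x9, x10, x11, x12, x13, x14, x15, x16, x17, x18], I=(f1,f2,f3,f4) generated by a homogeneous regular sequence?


codim=4, depth=dim(R/I)=18-4=14
Product=4*14=56


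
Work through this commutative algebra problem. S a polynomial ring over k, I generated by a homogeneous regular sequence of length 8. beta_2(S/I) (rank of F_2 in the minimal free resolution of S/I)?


Regular sequence => Koszul complex is the minimal free resolution.
Syz_1 minimally generated by Koszul relations f_i*e_j - f_j*e_i (i<j): mu(Syz_1) = beta_2 = C(m,2) = m(m-1)/2
m=8
8*7/2 = 28


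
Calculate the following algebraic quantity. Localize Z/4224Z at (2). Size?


2-primary part: 4224=2^7*33
Size=2^7=128


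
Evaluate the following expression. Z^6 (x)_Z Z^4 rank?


rank(M(x)N) = rank(M)*rank(N)
6*4 = 24


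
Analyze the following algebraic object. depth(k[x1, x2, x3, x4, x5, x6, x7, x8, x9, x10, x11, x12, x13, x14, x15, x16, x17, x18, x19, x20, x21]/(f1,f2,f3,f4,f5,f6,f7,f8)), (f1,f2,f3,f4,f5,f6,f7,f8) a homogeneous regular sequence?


depth(R)=21
depth(R/I)=21-8=13


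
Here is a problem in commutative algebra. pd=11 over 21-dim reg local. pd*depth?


pd+depth=21
depth=21-11=10
pd*depth=11*10=110


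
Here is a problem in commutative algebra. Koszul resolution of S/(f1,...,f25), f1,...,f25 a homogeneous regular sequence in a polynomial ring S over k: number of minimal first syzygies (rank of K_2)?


Regular sequence => Koszul complex is the minimal free resolution.
Syz_1 minimally generated by Koszul relations f_i*e_j - f_j*e_i (i<j): mu(Syz_1) = beta_2 = C(m,2) = m(m-1)/2
m=25
25*24/2 = 300


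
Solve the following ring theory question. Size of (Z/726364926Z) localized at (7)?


7-primary part: 726364926=7^9*18
Size=7^9=40353607


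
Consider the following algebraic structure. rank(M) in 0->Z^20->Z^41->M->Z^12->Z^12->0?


Alt sum=0:
(-1)^0*20 + (-1)^1*41 + (-1)^2*? + (-1)^3*12 + (-1)^4*12=0
rank(M)=21


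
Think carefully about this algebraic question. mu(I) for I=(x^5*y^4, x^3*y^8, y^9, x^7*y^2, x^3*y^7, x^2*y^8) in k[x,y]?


Remove redundant (divisible by others).
x^3*y^8 redundant.
Min: x^7*y^2, x^5*y^4, x^3*y^7, x^2*y^8, y^9
Count=5


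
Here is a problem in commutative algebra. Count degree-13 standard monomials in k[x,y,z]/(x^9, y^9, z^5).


Need i<9, j<9, k<5 with i+j+k=13.
For each i, j ranges over max(0,13-i-4)..min(8,13-i):
  i=0: j in [9,8] -> 0
  i=1: j in [8,8] -> 1
  i=2: j in [7,8] -> 2
  i=3: j in [6,8] -> 3
  i=4: j in [5,8] -> 4
  i=5: j in [4,8] -> 5
  i=6: j in [3,7] -> 5
  i=7: j in [2,6] -> 5
  i=8: j in [1,5] -> 5
H(13) = 0+1+2+3+4+5+5+5+5 = 30


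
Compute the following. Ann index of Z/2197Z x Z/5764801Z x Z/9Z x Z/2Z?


Exponent = lcm of the cyclic orders; pairwise coprime => product.
13^3*7^8*3^2*2^1=2197*5764801*9*2=227974820346


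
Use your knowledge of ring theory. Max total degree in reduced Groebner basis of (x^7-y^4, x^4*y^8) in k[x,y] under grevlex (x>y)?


LT(f1)=x^7, LT(f2)=x^4y^8, lcm=x^7y^8
S(f1,f2) = y^8*f1 - x^3*f2 = -y^12
Reduced GB = {f1, f2, y^12}; degrees 7, 12, 12
Max = 12


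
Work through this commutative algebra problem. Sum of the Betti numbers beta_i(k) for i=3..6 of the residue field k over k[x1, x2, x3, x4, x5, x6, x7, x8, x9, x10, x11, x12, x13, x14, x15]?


Koszul resolution: beta_i(k)=C(n,i), n=15
C(15,3)=455, C(15,4)=1365, C(15,5)=3003, C(15,6)=5005
Sum=9828


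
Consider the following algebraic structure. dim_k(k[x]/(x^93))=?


Basis: 1,x,...,x^92
dim=93


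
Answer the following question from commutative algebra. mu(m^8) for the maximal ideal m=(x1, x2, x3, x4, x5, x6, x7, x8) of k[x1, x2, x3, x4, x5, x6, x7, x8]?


Graded Nakayama: mu(m^d) = dim_k (m^d/m^(d+1)) = #degree-8 monomials in 8 vars
C(n+d-1,d)=C(15,8)=6435


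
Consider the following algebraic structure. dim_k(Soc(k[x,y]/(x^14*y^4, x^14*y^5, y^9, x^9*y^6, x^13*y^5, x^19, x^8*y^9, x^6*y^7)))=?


Socle = ann(m) = span of standard monomials u with x*u, y*u in I (staircase corners).
Redundant generators: x^14*y^5, x^8*y^9
Minimal generators: x^19, x^14*y^4, x^13*y^5, x^9*y^6, x^6*y^7, y^9
Corners: x^5y^8, x^8y^6, x^12y^5, x^13y^4, x^18y^3
Socle dim=5


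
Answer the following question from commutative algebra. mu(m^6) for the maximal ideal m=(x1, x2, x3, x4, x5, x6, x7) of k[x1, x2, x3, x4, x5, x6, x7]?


Graded Nakayama: mu(m^d) = dim_k (m^d/m^(d+1)) = #degree-6 monomials in 7 vars
C(n+d-1,d)=C(12,6)=924


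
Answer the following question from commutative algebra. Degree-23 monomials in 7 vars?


C(d+n-1,n-1)=C(29,6)=475020


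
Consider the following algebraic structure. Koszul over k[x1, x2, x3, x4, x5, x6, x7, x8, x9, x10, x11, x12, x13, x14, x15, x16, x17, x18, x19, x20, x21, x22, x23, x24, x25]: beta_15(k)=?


C(n,i)=C(25,15)=3268760


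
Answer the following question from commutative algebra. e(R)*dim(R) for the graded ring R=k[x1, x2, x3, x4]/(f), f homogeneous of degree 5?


e(R)=deg(f)=5, dim(R)=4-1=3
e*dim=5*3=15


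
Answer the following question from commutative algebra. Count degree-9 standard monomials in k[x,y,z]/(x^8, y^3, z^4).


Need i<8, j<3, k<4 with i+j+k=9.
For each i, j ranges over max(0,9-i-3)..min(2,9-i):
  i=0: j in [6,2] -> 0
  i=1: j in [5,2] -> 0
  i=2: j in [4,2] -> 0
  i=3: j in [3,2] -> 0
  i=4: j in [2,2] -> 1
  i=5: j in [1,2] -> 2
  i=6: j in [0,2] -> 3
  i=7: j in [0,2] -> 3
H(9) = 0+0+0+0+1+2+3+3 = 9


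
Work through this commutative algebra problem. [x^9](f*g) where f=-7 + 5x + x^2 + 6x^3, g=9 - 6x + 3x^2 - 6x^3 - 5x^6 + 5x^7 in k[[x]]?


[x^9] = sum a_i*b_j, i+j=9
  1*5=5
  6*-5=-30
Sum=-25


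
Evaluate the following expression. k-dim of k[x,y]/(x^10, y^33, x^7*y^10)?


k[x,y]/I, I = (x^10, y^33, x^7*y^10)
Rect: 10x33=330. Corner: (10-7)x(33-10)=69.
dim = 330-69 = 261


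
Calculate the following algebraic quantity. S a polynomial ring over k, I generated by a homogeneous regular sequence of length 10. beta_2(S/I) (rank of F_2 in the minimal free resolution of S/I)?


Regular sequence => Koszul complex is the minimal free resolution.
Syz_1 minimally generated by Koszul relations f_i*e_j - f_j*e_i (i<j): mu(Syz_1) = beta_2 = C(m,2) = m(m-1)/2
m=10
10*9/2 = 45


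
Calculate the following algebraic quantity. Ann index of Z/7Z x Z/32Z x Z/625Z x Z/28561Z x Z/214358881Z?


Exponent = lcm of the cyclic orders; pairwise coprime => product.
7^1*2^5*5^4*13^4*11^8=7*32*625*28561*214358881=857122560033740000


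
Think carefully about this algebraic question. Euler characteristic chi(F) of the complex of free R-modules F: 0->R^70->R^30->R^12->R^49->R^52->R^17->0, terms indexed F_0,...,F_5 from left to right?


chi = sum (-1)^i * rank:
(-1)^0*70=70
(-1)^1*30=-30
(-1)^2*12=12
(-1)^3*49=-49
(-1)^4*52=52
(-1)^5*17=-17
chi=38


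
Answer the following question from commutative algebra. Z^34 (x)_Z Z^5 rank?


rank(M(x)N) = rank(M)*rank(N)
34*5 = 170


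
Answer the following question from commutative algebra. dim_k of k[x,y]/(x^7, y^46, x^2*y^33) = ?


k[x,y]/I, I = (x^7, y^46, x^2*y^33)
Rect: 7x46=322. Corner: (7-2)x(46-33)=65.
dim = 322-65 = 257


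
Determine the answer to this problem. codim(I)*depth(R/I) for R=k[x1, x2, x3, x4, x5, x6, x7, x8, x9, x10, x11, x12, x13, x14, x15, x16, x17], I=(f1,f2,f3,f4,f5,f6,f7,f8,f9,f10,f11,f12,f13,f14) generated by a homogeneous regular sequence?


codim=14, depth=dim(R/I)=17-14=3
Product=14*3=42


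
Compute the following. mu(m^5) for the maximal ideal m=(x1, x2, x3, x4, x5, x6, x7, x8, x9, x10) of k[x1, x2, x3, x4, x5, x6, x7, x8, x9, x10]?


Graded Nakayama: mu(m^d) = dim_k (m^d/m^(d+1)) = #degree-5 monomials in 10 vars
C(n+d-1,d)=C(14,5)=2002


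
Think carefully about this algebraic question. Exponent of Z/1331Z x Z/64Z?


Exponent = lcm of the cyclic orders; pairwise coprime => product.
11^3*2^6=1331*64=85184


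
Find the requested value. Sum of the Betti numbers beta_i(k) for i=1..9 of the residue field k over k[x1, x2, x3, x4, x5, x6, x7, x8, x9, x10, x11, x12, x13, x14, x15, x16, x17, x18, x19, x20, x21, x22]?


Koszul resolution: beta_i(k)=C(n,i), n=22
C(22,1)=22, C(22,2)=231, C(22,3)=1540, C(22,4)=7315, C(22,5)=26334, C(22,6)=74613, C(22,7)=170544, C(22,8)=319770, C(22,9)=497420
Sum=1097789


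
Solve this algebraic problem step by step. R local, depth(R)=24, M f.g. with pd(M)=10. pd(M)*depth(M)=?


pd+depth=24
depth=24-10=14
pd*depth=10*14=140


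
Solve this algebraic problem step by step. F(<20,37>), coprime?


gcd(20,37)=1 => F=ab-a-b=20*37-20-37=740-57=683


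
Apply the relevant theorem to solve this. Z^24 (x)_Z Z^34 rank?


rank(M(x)N) = rank(M)*rank(N)
24*34 = 816


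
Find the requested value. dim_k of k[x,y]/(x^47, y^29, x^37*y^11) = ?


k[x,y]/I, I = (x^47, y^29, x^37*y^11)
Rect: 47x29=1363. Corner: (47-37)x(29-11)=180.
dim = 1363-180 = 1183


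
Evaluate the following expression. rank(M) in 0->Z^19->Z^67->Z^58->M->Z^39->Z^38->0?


Alt sum=0:
(-1)^0*19 + (-1)^1*67 + (-1)^2*58 + (-1)^3*? + (-1)^4*39 + (-1)^5*38=0
rank(M)=11


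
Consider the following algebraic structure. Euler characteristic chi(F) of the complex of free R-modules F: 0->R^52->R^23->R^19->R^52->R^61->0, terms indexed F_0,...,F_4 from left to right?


chi = sum (-1)^i * rank:
(-1)^0*52=52
(-1)^1*23=-23
(-1)^2*19=19
(-1)^3*52=-52
(-1)^4*61=61
chi=57


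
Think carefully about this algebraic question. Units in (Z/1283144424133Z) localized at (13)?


Local ring = Z/10604499373Z.
phi(10604499373) = 13^8*(13-1) = 9788768652


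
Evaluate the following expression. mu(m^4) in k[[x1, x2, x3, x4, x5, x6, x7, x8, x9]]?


C(n+d-1,d)=C(12,4)=495


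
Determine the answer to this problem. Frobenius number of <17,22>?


gcd(17,22)=1 => F=ab-a-b=17*22-17-22=374-39=335


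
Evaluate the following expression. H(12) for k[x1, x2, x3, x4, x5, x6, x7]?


C(d+n-1,n-1)=C(18,6)=18564


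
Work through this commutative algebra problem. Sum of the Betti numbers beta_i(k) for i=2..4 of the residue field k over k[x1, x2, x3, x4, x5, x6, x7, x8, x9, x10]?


Koszul resolution: beta_i(k)=C(n,i), n=10
C(10,2)=45, C(10,3)=120, C(10,4)=210
Sum=375


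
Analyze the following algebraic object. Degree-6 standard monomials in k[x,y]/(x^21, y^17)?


k[x,y], I = (x^21, y^17), d = 6
Need i < 21 and d-i < 17.
Range: 0 <= i <= 6.
H(6) = 7


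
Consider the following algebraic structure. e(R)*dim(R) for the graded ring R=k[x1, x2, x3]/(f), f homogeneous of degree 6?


e(R)=deg(f)=6, dim(R)=3-1=2
e*dim=6*2=12


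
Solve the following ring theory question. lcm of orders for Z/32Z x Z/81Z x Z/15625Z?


Exponent = lcm of the cyclic orders; pairwise coprime => product.
2^5*3^4*5^6=32*81*15625=40500000


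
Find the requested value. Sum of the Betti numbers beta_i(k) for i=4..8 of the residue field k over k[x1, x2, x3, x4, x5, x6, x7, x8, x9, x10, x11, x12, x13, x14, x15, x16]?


Koszul resolution: beta_i(k)=C(n,i), n=16
C(16,4)=1820, C(16,5)=4368, C(16,6)=8008, C(16,7)=11440, C(16,8)=12870
Sum=38506


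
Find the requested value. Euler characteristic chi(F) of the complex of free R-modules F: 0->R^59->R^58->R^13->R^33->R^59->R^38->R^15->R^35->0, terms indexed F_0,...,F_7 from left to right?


chi = sum (-1)^i * rank:
(-1)^0*59=59
(-1)^1*58=-58
(-1)^2*13=13
(-1)^3*33=-33
(-1)^4*59=59
(-1)^5*38=-38
(-1)^6*15=15
(-1)^7*35=-35
chi=-18


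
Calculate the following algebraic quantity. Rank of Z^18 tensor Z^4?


rank(M(x)N) = rank(M)*rank(N)
18*4 = 72


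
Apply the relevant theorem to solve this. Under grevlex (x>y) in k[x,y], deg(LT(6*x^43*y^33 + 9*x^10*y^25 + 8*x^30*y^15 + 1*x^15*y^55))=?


LT: 6*x^43*y^33
deg_x=43, deg_y=33
Total=43+33=76


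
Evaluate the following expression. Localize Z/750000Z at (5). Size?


5-primary part: 750000=5^6*48
Size=5^6=15625


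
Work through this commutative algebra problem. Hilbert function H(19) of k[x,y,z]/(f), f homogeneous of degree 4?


C(21,2)-C(17,2)=210-136=74


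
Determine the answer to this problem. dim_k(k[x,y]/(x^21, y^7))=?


Basis: x^i*y^j, i<21, j<7
21*7=147


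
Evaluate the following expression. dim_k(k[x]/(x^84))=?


Basis: 1,x,...,x^83
dim=84


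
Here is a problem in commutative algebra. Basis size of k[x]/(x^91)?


Basis: 1,x,...,x^90
dim=91


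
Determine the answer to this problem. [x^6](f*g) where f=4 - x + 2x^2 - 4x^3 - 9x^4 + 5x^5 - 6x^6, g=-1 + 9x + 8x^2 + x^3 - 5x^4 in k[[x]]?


[x^6] = sum a_i*b_j, i+j=6
  2*-5=-10
  -4*1=-4
  -9*8=-72
  5*9=45
  -6*-1=6
Sum=-35


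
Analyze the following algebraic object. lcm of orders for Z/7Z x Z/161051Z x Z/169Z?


Exponent = lcm of the cyclic orders; pairwise coprime => product.
7^1*11^5*13^2=7*161051*169=190523333


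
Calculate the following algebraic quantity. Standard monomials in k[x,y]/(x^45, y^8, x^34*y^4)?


k[x,y]/I, I = (x^45, y^8, x^34*y^4)
Rect: 45x8=360. Corner: (45-34)x(8-4)=44.
dim = 360-44 = 316


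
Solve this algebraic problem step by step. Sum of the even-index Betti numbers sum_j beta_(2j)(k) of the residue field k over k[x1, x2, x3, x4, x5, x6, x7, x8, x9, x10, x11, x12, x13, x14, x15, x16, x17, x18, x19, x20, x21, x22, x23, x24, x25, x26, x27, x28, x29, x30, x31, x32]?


Koszul resolution: beta_i(k)=C(n,i), n=32
sum_even C(32,i) = 2^(n-1) = 2^31 = 2147483648


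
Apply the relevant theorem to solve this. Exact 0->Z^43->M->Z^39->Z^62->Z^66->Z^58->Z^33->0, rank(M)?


Alt sum=0:
(-1)^0*43 + (-1)^1*? + (-1)^2*39 + (-1)^3*62 + (-1)^4*66 + (-1)^5*58 + (-1)^6*33=0
rank(M)=61


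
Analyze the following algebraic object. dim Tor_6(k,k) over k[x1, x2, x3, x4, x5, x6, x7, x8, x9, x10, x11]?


Koszul: C(n,i)=C(11,6)=462


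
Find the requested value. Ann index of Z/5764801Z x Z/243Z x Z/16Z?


Exponent = lcm of the cyclic orders; pairwise coprime => product.
7^8*3^5*2^4=5764801*243*16=22413546288


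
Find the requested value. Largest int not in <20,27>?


gcd(20,27)=1 => F=ab-a-b=20*27-20-27=540-47=493


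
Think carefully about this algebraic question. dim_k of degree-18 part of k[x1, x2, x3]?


C(d+n-1,n-1)=C(20,2)=190


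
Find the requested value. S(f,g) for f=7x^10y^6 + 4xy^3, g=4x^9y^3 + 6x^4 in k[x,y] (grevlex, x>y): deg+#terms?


LT(f)=7x^10y^6, LT(g)=4x^9y^3
lcm(LM)=x^10y^6
S(f,g) (scaled by 28 to clear denominators) = 4*f - 7xy^3*g = -42x^5y^3 + 16xy^3
2 terms, deg 8.
8+2=10


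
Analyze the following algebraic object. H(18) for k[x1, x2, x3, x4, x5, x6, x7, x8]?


C(d+n-1,n-1)=C(25,7)=480700


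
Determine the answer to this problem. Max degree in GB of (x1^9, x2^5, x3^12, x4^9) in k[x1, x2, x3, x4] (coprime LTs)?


Pure powers, coprime LTs => already GB.
Degrees: 9, 5, 12, 9
Max=12


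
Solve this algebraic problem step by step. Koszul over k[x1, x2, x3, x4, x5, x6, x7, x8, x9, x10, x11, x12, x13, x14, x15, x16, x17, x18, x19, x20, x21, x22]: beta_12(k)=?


C(n,i)=C(22,12)=646646


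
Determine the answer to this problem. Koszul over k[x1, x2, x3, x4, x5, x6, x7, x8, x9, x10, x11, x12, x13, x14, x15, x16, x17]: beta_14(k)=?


C(n,i)=C(17,14)=680


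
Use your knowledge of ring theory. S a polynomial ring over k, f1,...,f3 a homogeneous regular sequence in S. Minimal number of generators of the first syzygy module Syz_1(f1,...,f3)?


Regular sequence => Koszul complex is the minimal free resolution.
Syz_1 minimally generated by Koszul relations f_i*e_j - f_j*e_i (i<j): mu(Syz_1) = beta_2 = C(m,2) = m(m-1)/2
m=3
3*2/2 = 3


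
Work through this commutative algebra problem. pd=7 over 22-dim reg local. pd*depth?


pd+depth=22
depth=22-7=15
pd*depth=7*15=105


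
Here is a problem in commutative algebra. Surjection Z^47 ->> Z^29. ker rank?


rank(ker) = 47-29 = 18


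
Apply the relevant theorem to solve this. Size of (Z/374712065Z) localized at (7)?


7-primary part: 374712065=7^8*65
Size=7^8=5764801


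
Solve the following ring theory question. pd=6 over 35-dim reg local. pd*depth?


pd+depth=35
depth=35-6=29
pd*depth=6*29=174


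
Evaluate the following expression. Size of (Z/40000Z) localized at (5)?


5-primary part: 40000=5^4*64
Size=5^4=625


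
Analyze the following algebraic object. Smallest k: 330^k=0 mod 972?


330^k mod 972:
k=1: 330
k=2: 36
k=3: 216
k=4: 324
k=5: 0
First zero at k = 5


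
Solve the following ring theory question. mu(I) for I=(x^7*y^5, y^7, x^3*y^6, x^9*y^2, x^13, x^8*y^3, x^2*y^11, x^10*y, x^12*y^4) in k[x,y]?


Remove redundant (divisible by others).
x^12*y^4 redundant.
x^2*y^11 redundant.
Min: x^13, x^10*y, x^9*y^2, x^8*y^3, x^7*y^5, x^3*y^6, y^7
Count=7


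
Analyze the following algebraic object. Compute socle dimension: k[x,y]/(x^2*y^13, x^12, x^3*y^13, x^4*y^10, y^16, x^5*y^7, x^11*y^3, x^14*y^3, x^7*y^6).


Socle = ann(m) = span of standard monomials u with x*u, y*u in I (staircase corners).
Redundant generators: x^3*y^13, x^14*y^3
Minimal generators: x^12, x^11*y^3, x^7*y^6, x^5*y^7, x^4*y^10, x^2*y^13, y^16
Corners: xy^15, x^3y^12, x^4y^9, x^6y^6, x^10y^5, x^11y^2
Socle dim=6


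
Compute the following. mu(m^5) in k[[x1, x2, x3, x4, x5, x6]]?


C(n+d-1,d)=C(10,5)=252


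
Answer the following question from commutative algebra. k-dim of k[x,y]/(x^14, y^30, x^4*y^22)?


k[x,y]/I, I = (x^14, y^30, x^4*y^22)
Rect: 14x30=420. Corner: (14-4)x(30-22)=80.
dim = 420-80 = 340


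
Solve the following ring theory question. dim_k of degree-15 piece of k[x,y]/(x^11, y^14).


k[x,y], I = (x^11, y^14), d = 15
Need i < 11 and d-i < 14.
Range: 2 <= i <= 10.
H(15) = 9


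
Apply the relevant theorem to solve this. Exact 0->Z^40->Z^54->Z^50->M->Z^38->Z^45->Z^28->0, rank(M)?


Alt sum=0:
(-1)^0*40 + (-1)^1*54 + (-1)^2*50 + (-1)^3*? + (-1)^4*38 + (-1)^5*45 + (-1)^6*28=0
rank(M)=57


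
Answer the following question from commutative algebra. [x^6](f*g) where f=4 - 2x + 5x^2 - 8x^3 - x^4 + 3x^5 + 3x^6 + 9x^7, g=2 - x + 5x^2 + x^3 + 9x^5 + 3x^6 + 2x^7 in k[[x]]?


[x^6] = sum a_i*b_j, i+j=6
  4*3=12
  -2*9=-18
  -8*1=-8
  -1*5=-5
  3*-1=-3
  3*2=6
Sum=-16


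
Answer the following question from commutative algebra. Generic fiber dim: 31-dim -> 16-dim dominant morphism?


dim(fiber)=dim(X)-dim(Y)=31-16=15


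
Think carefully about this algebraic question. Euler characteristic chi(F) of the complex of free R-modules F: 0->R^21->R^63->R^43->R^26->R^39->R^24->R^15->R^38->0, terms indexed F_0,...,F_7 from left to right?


chi = sum (-1)^i * rank:
(-1)^0*21=21
(-1)^1*63=-63
(-1)^2*43=43
(-1)^3*26=-26
(-1)^4*39=39
(-1)^5*24=-24
(-1)^6*15=15
(-1)^7*38=-38
chi=-33


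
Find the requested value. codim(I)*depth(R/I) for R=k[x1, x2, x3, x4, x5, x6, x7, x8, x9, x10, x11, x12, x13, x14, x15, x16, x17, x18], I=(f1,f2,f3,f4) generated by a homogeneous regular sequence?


codim=4, depth=dim(R/I)=18-4=14
Product=4*14=56
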